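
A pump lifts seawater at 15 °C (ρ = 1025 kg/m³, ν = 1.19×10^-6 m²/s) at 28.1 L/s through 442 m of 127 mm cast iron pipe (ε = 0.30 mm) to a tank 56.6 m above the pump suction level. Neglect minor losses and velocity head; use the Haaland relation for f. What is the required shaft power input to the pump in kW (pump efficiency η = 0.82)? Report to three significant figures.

P_shaft ≈ 27.1 kW

V = 4Q/(πD²) = 2.218 m/s; Re = 2.37×10^5; ε/D = 0.00236; f = 0.02514
h_f = f(L/D)V²/2g = 21.94 m
Total head H = z + h_f = 56.6 + 21.94 = 78.54 m
P_hyd = ρgQH = 1025·9.81·0.0281·78.54 = 22.19 kW
P_shaft = P_hyd/η = 22.19/0.82 = 27.06 kW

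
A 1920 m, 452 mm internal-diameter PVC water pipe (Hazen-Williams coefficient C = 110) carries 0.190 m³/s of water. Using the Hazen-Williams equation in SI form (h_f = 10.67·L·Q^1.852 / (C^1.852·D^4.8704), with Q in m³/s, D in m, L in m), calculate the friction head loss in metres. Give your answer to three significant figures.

h_f = 10.67·1920·0.190^1.852 / (110^1.852·0.452^4.8704) = 7.493 m

h_f ≈ 7.49 m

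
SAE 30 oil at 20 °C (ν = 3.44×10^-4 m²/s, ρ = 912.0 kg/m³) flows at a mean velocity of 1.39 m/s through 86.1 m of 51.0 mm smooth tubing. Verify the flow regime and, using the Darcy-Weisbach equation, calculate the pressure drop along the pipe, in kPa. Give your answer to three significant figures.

Δp ≈ 462 kPa

Re = VD/ν = 1.39·0.05100/3.44×10^-4 = 206 → laminar (Re < 2300)
f = 64/Re = 0.3106
h_f = f(L/D)V²/(2g) = 0.3106·(86.1/0.05100)·1.39²/(2·9.81) = 51.63 m
Δp = ρg·h_f = 912.0·9.81·51.63 = 461.9 kPa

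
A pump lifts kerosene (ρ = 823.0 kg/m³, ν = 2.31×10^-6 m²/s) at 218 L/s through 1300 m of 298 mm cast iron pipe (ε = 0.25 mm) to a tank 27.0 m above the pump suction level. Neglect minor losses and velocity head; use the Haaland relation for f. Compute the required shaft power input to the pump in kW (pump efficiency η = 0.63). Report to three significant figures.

P_shaft ≈ 194 kW

V = 4Q/(πD²) = 3.126 m/s; Re = 4.03×10^5; ε/D = 8.39×10^-4; f = 0.01958
h_f = f(L/D)V²/2g = 42.54 m
Total head H = z + h_f = 27.0 + 42.54 = 69.54 m
P_hyd = ρgQH = 823.0·9.81·0.218·69.54 = 122.4 kW
P_shaft = P_hyd/η = 122.4/0.63 = 194.3 kW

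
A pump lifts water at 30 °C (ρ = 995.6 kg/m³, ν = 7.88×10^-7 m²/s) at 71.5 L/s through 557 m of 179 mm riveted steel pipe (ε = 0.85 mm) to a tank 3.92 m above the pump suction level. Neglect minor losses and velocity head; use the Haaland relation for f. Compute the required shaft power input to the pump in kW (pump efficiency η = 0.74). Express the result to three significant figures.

V = 4Q/(πD²) = 2.841 m/s; Re = 6.45×10^5; ε/D = 0.00475; f = 0.03010
h_f = f(L/D)V²/2g = 38.54 m
Total head H = z + h_f = 3.92 + 38.54 = 42.46 m
P_hyd = ρgQH = 995.6·9.81·0.0715·42.46 = 29.65 kW
P_shaft = P_hyd/η = 29.65/0.74 = 40.07 kW

P_shaft ≈ 40.1 kW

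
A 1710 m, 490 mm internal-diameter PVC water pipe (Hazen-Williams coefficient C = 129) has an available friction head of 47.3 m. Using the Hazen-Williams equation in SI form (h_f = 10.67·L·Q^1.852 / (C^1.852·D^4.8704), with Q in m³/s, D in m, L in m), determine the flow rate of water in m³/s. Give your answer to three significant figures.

Q ≈ 0.793 m³/s

Rearranging: Q = [h_f·C^1.852·D^4.8704 / (10.67·L)]^(1/1.852)
Q = [47.3·129^1.852·0.490^4.8704 / (10.67·1710)]^0.540 = 0.7932 m³/s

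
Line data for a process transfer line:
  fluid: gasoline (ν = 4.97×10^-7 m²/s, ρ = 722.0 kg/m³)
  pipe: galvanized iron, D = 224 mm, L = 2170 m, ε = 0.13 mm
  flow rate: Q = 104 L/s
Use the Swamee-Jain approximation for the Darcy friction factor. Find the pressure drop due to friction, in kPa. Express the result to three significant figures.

Δp ≈ 432 kPa

V = 4Q/(πD²) = 4·0.104/(π·0.224²) = 2.639 m/s
Re = VD/ν = 2.639·0.224/4.97×10^-7 = 1.19×10^6 → turbulent
ε/D = 0.13/224 = 5.80×10^-4
Swamee-Jain: f = 0.01774
h_f = f(L/D)V²/(2g) = 0.01774·(2170/0.224)·2.639²/(2·9.81) = 61.02 m
Δp = ρg·h_f = 722.0·9.81·61.02 = 432.2 kPa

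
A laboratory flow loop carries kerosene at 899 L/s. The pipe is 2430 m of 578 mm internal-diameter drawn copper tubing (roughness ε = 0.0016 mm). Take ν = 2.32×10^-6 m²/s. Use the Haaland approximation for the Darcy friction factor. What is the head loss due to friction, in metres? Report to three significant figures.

h_f ≈ 30.0 m

V = 4Q/(πD²) = 4·0.899/(π·0.578²) = 3.426 m/s
Re = VD/ν = 3.426·0.578/2.32×10^-6 = 8.54×10^5 → turbulent
ε/D = 0.0016/578 = 2.77×10^-6
Haaland: f = 0.01194
h_f = f(L/D)V²/(2g) = 0.01194·(2430/0.578)·3.426²/(2·9.81) = 30.04 m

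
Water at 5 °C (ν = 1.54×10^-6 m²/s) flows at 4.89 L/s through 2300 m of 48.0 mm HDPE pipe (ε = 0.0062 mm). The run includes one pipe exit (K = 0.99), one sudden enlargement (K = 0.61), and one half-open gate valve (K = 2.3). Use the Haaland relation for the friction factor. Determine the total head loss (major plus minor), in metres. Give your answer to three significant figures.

H_L ≈ 340 m

V = 4Q/(πD²) = 2.702 m/s; V²/2g = 0.3722 m
Re = 8.42×10^4, ε/D = 1.29×10^-4 → f = 0.01900 (Haaland)
Major: h_f = f(L/D)·V²/2g = 0.01900·47917·0.3722 = 338.8 m
Minor: ΣK = 3.90; h_m = ΣK·V²/2g = 1.452 m
Total H_L = 338.8 + 1.452 = 340.3 m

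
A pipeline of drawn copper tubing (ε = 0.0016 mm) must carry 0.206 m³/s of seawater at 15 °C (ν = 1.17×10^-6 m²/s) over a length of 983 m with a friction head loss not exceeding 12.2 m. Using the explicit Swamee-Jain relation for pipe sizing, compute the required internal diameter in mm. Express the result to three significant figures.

D ≈ 327 mm

Swamee-Jain (Type III): D = 0.66·[ε^1.25·(LQ²/(gh_f))^4.75 + ν·Q^9.4·(L/(gh_f))^5.2]^0.04
LQ²/(gh_f) = 0.3485; L/(gh_f) = 8.213
Term 1 = ε^1.25·(…)^4.75 = 3.81×10^-10; Term 2 = ν·Q^9.4·(…)^5.2 = 2.37×10^-8
D = 0.66·(3.81×10^-10 + 2.37×10^-8)^0.04 = 0.3272 m = 327 mm
Check: V = 2.45 m/s, Re = 6.85×10^5, f = 0.01248, h_f = 11.5 m ≈ 12.2 m ✓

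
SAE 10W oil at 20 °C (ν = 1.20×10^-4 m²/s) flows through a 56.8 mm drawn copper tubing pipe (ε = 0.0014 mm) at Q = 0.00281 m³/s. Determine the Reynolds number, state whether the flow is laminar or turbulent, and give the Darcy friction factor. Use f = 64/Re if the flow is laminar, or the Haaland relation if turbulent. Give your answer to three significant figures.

V = 4Q/(πD²) = 1.109 m/s
Re = VD/ν = 1.109·0.0568/1.20×10^-4 = 525
Re < 2300 → laminar → f = 64/Re = 0.1219

Re ≈ 525; laminar; f = 64/Re ≈ 0.122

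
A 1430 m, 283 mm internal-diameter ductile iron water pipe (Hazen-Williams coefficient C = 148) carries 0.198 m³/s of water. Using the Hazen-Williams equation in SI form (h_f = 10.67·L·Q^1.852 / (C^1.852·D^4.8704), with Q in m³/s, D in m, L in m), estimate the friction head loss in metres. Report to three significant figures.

h_f = 10.67·1430·0.198^1.852 / (148^1.852·0.283^4.8704) = 34.01 m

h_f ≈ 34.0 m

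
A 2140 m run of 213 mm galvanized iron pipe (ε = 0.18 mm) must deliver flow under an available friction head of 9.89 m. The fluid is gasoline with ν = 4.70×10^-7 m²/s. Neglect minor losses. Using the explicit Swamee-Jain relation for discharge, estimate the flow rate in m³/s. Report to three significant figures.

Swamee-Jain (Type II): Q = -0.965·√(gD⁵h_f/L)·ln[ε/(3.7D) + √(3.17ν²L/(gD³h_f))]
√(gD⁵h_f/L) = √(9.81·0.213⁵·9.89/2140) = 0.004458
ε/(3.7D) = 2.28×10^-4; √(3.17ν²L/(gD³h_f)) = 4.00×10^-5
Q = -0.965·0.004458·ln(2.684×10^-4) = 0.03538 m³/s
Check: V = 0.993 m/s, Re = 4.50×10^5, f = 0.01972, h_f = 9.96 m ≈ 9.89 m ✓

Q ≈ 0.0354 m³/s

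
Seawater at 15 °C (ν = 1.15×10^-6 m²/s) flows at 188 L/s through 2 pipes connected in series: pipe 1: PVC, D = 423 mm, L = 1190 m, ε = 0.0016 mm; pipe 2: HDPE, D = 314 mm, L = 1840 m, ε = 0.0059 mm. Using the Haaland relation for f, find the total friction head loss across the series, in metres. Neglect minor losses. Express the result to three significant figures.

H ≈ 25.7 m

Pipe 1: V = 1.338 m/s, Re = 4.92×10^5, ε/D = 3.78×10^-6, f = 0.01314, h_1 = f(L/D)V²/2g = 3.372 m
Pipe 2: V = 2.428 m/s, Re = 6.63×10^5, ε/D = 1.88×10^-5, f = 0.01270, h_2 = f(L/D)V²/2g = 22.35 m
Series → Q common, losses add: H = Σh = 25.72 m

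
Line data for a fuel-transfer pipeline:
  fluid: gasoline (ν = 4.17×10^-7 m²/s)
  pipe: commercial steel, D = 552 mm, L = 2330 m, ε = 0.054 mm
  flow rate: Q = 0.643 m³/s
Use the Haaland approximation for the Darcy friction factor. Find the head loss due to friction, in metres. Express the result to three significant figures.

h_f ≈ 19.3 m

V = 4Q/(πD²) = 4·0.643/(π·0.552²) = 2.687 m/s
Re = VD/ν = 2.687·0.552/4.17×10^-7 = 3.56×10^6 → turbulent
ε/D = 0.054/552 = 9.78×10^-5
Haaland: f = 0.01240
h_f = f(L/D)V²/(2g) = 0.01240·(2330/0.552)·2.687²/(2·9.81) = 19.25 m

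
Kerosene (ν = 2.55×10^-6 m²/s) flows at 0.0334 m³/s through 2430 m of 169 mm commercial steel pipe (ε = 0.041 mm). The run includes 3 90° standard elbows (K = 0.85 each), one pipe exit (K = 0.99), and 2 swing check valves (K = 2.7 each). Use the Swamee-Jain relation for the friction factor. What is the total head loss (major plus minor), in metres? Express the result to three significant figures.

V = 4Q/(πD²) = 1.489 m/s; V²/2g = 0.1130 m
Re = 9.87×10^4, ε/D = 2.43×10^-4 → f = 0.01925 (Swamee-Jain)
Major: h_f = f(L/D)·V²/2g = 0.01925·14379·0.1130 = 31.28 m
Minor: ΣK = 8.94; h_m = ΣK·V²/2g = 1.010 m
Total H_L = 31.28 + 1.010 = 32.29 m

H_L ≈ 32.3 m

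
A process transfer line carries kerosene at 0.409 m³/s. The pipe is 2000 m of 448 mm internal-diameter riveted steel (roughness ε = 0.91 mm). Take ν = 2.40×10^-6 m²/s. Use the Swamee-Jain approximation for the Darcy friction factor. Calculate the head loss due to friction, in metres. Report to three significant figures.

V = 4Q/(πD²) = 4·0.409/(π·0.448²) = 2.595 m/s
Re = VD/ν = 2.595·0.448/2.40×10^-6 = 4.84×10^5 → turbulent
ε/D = 0.91/448 = 0.00203
Swamee-Jain: f = 0.02401
h_f = f(L/D)V²/(2g) = 0.02401·(2000/0.448)·2.595²/(2·9.81) = 36.77 m

h_f ≈ 36.8 m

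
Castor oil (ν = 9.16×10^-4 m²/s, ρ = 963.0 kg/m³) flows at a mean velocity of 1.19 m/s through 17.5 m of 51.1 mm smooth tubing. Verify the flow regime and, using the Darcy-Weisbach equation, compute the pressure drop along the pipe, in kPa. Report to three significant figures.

Δp ≈ 225 kPa

Re = VD/ν = 1.19·0.05110/9.16×10^-4 = 66.4 → laminar (Re < 2300)
f = 64/Re = 0.9641
h_f = f(L/D)V²/(2g) = 0.9641·(17.5/0.05110)·1.19²/(2·9.81) = 23.83 m
Δp = ρg·h_f = 963.0·9.81·23.83 = 225.1 kPa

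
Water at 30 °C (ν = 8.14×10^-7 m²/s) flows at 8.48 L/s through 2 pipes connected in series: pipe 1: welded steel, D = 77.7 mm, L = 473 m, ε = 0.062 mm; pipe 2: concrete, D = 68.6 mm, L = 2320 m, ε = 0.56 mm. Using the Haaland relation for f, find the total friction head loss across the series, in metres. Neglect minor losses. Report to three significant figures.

Pipe 1: V = 1.788 m/s, Re = 1.71×10^5, ε/D = 7.98×10^-4, f = 0.02028, h_1 = f(L/D)V²/2g = 20.13 m
Pipe 2: V = 2.294 m/s, Re = 1.93×10^5, ε/D = 0.00816, f = 0.03583, h_2 = f(L/D)V²/2g = 325.1 m
Series → Q common, losses add: H = Σh = 345.2 m

H ≈ 345 m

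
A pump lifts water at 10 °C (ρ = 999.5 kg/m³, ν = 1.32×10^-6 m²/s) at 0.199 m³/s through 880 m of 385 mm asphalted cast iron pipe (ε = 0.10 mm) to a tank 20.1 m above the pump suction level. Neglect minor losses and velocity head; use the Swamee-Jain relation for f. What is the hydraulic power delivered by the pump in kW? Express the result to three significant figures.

V = 4Q/(πD²) = 1.709 m/s; Re = 4.99×10^5; ε/D = 2.60×10^-4; f = 0.01605
h_f = f(L/D)V²/2g = 5.462 m
Total head H = z + h_f = 20.1 + 5.462 = 25.56 m
P_hyd = ρgQH = 999.5·9.81·0.199·25.56 = 49.88 kW

P_hyd ≈ 49.9 kW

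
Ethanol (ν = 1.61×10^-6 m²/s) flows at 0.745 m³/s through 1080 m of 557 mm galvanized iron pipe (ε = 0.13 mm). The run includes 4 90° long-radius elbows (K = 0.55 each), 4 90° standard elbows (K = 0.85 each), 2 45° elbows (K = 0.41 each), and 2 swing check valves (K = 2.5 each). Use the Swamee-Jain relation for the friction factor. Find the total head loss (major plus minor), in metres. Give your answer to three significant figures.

V = 4Q/(πD²) = 3.057 m/s; V²/2g = 0.4764 m
Re = 1.06×10^6, ε/D = 2.33×10^-4 → f = 0.01508 (Swamee-Jain)
Major: h_f = f(L/D)·V²/2g = 0.01508·1939·0.4764 = 13.93 m
Minor: ΣK = 11.4; h_m = ΣK·V²/2g = 5.441 m
Total H_L = 13.93 + 5.441 = 19.37 m

H_L ≈ 19.4 m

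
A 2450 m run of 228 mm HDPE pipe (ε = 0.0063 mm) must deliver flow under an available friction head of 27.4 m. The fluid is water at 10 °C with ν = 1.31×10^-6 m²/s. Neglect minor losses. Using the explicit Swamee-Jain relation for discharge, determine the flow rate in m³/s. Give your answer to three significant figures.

Swamee-Jain (Type II): Q = -0.965·√(gD⁵h_f/L)·ln[ε/(3.7D) + √(3.17ν²L/(gD³h_f))]
√(gD⁵h_f/L) = √(9.81·0.228⁵·27.4/2450) = 0.008222
ε/(3.7D) = 7.47×10^-6; √(3.17ν²L/(gD³h_f)) = 6.47×10^-5
Q = -0.965·0.008222·ln(7.215×10^-5) = 0.07566 m³/s
Check: V = 1.85 m/s, Re = 3.23×10^5, f = 0.01451, h_f = 27.3 m ≈ 27.4 m ✓

Q ≈ 0.0757 m³/s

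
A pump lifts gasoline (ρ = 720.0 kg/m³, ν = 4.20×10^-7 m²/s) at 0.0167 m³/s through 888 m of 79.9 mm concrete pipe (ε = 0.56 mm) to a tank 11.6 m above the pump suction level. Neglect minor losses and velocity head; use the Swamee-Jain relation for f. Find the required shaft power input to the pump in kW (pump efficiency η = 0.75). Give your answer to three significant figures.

P_shaft ≈ 35.3 kW

V = 4Q/(πD²) = 3.331 m/s; Re = 6.34×10^5; ε/D = 0.00701; f = 0.03392
h_f = f(L/D)V²/2g = 213.2 m
Total head H = z + h_f = 11.6 + 213.2 = 224.8 m
P_hyd = ρgQH = 720.0·9.81·0.0167·224.8 = 26.51 kW
P_shaft = P_hyd/η = 26.51/0.75 = 35.35 kW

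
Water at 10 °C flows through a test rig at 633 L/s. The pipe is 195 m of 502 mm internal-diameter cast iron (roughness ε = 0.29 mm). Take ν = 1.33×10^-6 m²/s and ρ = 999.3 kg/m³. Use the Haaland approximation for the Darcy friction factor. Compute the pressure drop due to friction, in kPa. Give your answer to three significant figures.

V = 4Q/(πD²) = 4·0.633/(π·0.502²) = 3.198 m/s
Re = VD/ν = 3.198·0.502/1.33×10^-6 = 1.21×10^6 → turbulent
ε/D = 0.29/502 = 5.78×10^-4
Haaland: f = 0.01762
h_f = f(L/D)V²/(2g) = 0.01762·(195/0.502)·3.198²/(2·9.81) = 3.568 m
Δp = ρg·h_f = 999.3·9.81·3.568 = 34.98 kPa

Δp ≈ 35.0 kPa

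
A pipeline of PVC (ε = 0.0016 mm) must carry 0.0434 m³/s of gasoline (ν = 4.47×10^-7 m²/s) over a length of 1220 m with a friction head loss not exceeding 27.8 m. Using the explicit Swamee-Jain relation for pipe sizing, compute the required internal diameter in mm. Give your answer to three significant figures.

Swamee-Jain (Type III): D = 0.66·[ε^1.25·(LQ²/(gh_f))^4.75 + ν·Q^9.4·(L/(gh_f))^5.2]^0.04
LQ²/(gh_f) = 0.008426; L/(gh_f) = 4.473
Term 1 = ε^1.25·(…)^4.75 = 7.98×10^-18; Term 2 = ν·Q^9.4·(…)^5.2 = 1.68×10^-16
D = 0.66·(7.98×10^-18 + 1.68×10^-16)^0.04 = 0.1547 m = 155 mm
Check: V = 2.31 m/s, Re = 7.99×10^5, f = 0.01228, h_f = 26.3 m ≈ 27.8 m ✓

D ≈ 155 mm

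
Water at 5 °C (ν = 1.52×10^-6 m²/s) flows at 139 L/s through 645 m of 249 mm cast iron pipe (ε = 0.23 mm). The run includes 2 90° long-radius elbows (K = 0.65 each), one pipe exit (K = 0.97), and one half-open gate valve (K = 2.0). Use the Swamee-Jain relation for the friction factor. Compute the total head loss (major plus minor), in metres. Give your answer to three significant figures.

V = 4Q/(πD²) = 2.854 m/s; V²/2g = 0.4153 m
Re = 4.68×10^5, ε/D = 9.24×10^-4 → f = 0.02006 (Swamee-Jain)
Major: h_f = f(L/D)·V²/2g = 0.02006·2590·0.4153 = 21.58 m
Minor: ΣK = 4.27; h_m = ΣK·V²/2g = 1.773 m
Total H_L = 21.58 + 1.773 = 23.35 m

H_L ≈ 23.4 m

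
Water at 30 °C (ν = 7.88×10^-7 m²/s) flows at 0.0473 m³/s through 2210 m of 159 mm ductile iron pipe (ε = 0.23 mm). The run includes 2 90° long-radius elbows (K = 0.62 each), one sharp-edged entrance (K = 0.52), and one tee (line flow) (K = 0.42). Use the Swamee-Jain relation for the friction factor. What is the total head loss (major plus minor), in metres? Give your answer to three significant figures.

H_L ≈ 89.6 m

V = 4Q/(πD²) = 2.382 m/s; V²/2g = 0.2892 m
Re = 4.81×10^5, ε/D = 0.00145 → f = 0.02213 (Swamee-Jain)
Major: h_f = f(L/D)·V²/2g = 0.02213·13899·0.2892 = 88.95 m
Minor: ΣK = 2.18; h_m = ΣK·V²/2g = 0.6305 m
Total H_L = 88.95 + 0.6305 = 89.58 m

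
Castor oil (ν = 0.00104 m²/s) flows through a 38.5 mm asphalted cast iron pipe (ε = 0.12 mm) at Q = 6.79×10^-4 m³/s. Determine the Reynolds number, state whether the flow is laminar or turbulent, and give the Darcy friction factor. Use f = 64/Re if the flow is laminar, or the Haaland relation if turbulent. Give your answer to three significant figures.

V = 4Q/(πD²) = 0.5833 m/s
Re = VD/ν = 0.5833·0.0385/0.00104 = 21.6
Re < 2300 → laminar → f = 64/Re = 2.964

Re ≈ 21.6; laminar; f = 64/Re ≈ 2.96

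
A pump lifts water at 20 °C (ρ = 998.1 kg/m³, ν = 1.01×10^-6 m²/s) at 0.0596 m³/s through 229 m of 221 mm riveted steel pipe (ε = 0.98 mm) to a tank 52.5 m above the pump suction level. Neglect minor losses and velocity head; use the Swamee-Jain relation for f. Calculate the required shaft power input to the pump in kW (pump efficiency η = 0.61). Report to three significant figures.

P_shaft ≈ 53.9 kW

V = 4Q/(πD²) = 1.554 m/s; Re = 3.40×10^5; ε/D = 0.00443; f = 0.02973
h_f = f(L/D)V²/2g = 3.790 m
Total head H = z + h_f = 52.5 + 3.790 = 56.29 m
P_hyd = ρgQH = 998.1·9.81·0.0596·56.29 = 32.85 kW
P_shaft = P_hyd/η = 32.85/0.61 = 53.85 kW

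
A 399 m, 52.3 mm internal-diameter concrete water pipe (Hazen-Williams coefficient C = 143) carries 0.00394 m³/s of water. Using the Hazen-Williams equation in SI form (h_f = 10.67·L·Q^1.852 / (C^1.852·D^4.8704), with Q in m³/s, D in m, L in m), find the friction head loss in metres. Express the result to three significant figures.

h_f ≈ 26.7 m

h_f = 10.67·399·0.00394^1.852 / (143^1.852·0.0523^4.8704) = 26.65 m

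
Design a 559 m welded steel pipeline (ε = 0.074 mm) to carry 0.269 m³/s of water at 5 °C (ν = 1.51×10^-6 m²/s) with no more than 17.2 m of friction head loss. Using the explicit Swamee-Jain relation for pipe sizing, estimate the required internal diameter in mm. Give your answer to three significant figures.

Swamee-Jain (Type III): D = 0.66·[ε^1.25·(LQ²/(gh_f))^4.75 + ν·Q^9.4·(L/(gh_f))^5.2]^0.04
LQ²/(gh_f) = 0.2397; L/(gh_f) = 3.313
Term 1 = ε^1.25·(…)^4.75 = 7.77×10^-9; Term 2 = ν·Q^9.4·(…)^5.2 = 3.34×10^-9
D = 0.66·(7.77×10^-9 + 3.34×10^-9)^0.04 = 0.3172 m = 317 mm
Check: V = 3.40 m/s, Re = 7.15×10^5, f = 0.01542, h_f = 16.0 m ≈ 17.2 m ✓

D ≈ 317 mm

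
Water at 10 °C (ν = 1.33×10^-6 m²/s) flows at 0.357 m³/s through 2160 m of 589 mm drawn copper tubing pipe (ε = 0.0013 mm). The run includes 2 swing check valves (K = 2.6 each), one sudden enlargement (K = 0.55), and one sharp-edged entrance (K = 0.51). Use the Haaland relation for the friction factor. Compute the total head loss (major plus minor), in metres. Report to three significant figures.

H_L ≈ 4.64 m

V = 4Q/(πD²) = 1.310 m/s; V²/2g = 0.08750 m
Re = 5.80×10^5, ε/D = 2.21×10^-6 → f = 0.01275 (Haaland)
Major: h_f = f(L/D)·V²/2g = 0.01275·3667·0.08750 = 4.091 m
Minor: ΣK = 6.26; h_m = ΣK·V²/2g = 0.5477 m
Total H_L = 4.091 + 0.5477 = 4.639 m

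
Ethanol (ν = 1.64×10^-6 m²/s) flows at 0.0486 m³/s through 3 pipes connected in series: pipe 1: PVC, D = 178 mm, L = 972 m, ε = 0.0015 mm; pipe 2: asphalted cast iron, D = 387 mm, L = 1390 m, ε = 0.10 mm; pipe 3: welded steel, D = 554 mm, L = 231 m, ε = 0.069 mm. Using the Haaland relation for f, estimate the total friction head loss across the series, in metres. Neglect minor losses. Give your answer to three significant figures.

Pipe 1: V = 1.953 m/s, Re = 2.12×10^5, ε/D = 8.43×10^-6, f = 0.01538, h_1 = f(L/D)V²/2g = 16.32 m
Pipe 2: V = 0.4132 m/s, Re = 9.75×10^4, ε/D = 2.58×10^-4, f = 0.01908, h_2 = f(L/D)V²/2g = 0.5964 m
Pipe 3: V = 0.2016 m/s, Re = 6.81×10^4, ε/D = 1.25×10^-4, f = 0.01978, h_3 = f(L/D)V²/2g = 0.01709 m
Series → Q common, losses add: H = Σh = 16.94 m

H ≈ 16.9 m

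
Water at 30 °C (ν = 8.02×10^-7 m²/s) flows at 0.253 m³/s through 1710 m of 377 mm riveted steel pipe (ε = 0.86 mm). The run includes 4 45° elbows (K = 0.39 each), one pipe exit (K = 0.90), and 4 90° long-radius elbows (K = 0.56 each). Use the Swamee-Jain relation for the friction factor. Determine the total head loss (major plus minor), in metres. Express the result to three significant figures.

H_L ≈ 30.3 m

V = 4Q/(πD²) = 2.266 m/s; V²/2g = 0.2618 m
Re = 1.07×10^6, ε/D = 0.00228 → f = 0.02449 (Swamee-Jain)
Major: h_f = f(L/D)·V²/2g = 0.02449·4536·0.2618 = 29.08 m
Minor: ΣK = 4.70; h_m = ΣK·V²/2g = 1.231 m
Total H_L = 29.08 + 1.231 = 30.31 m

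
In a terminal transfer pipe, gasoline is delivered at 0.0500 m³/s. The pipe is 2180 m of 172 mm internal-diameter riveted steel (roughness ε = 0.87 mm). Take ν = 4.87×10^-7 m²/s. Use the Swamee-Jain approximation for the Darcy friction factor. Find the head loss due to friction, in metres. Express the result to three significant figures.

h_f ≈ 91.7 m

V = 4Q/(πD²) = 4·0.0500/(π·0.172²) = 2.152 m/s
Re = VD/ν = 2.152·0.172/4.87×10^-7 = 7.60×10^5 → turbulent
ε/D = 0.87/172 = 0.00506
Swamee-Jain: f = 0.03067
h_f = f(L/D)V²/(2g) = 0.03067·(2180/0.172)·2.152²/(2·9.81) = 91.75 m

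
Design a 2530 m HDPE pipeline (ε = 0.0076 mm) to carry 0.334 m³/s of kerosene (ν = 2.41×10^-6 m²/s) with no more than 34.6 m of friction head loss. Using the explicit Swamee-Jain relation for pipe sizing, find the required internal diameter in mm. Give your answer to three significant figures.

D ≈ 396 mm

Swamee-Jain (Type III): D = 0.66·[ε^1.25·(LQ²/(gh_f))^4.75 + ν·Q^9.4·(L/(gh_f))^5.2]^0.04
LQ²/(gh_f) = 0.8315; L/(gh_f) = 7.454
Term 1 = ε^1.25·(…)^4.75 = 1.66×10^-7; Term 2 = ν·Q^9.4·(…)^5.2 = 2.76×10^-6
D = 0.66·(1.66×10^-7 + 2.76×10^-6)^0.04 = 0.3965 m = 396 mm
Check: V = 2.71 m/s, Re = 4.45×10^5, f = 0.01365, h_f = 32.5 m ≈ 34.6 m ✓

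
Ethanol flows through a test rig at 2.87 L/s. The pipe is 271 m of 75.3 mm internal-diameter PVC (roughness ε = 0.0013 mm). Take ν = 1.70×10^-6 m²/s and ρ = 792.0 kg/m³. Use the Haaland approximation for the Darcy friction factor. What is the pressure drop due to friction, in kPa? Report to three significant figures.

V = 4Q/(πD²) = 4·0.00287/(π·0.0753²) = 0.6445 m/s
Re = VD/ν = 0.6445·0.0753/1.70×10^-6 = 2.85×10^4 → turbulent
ε/D = 0.0013/75.3 = 1.73×10^-5
Haaland: f = 0.02362
h_f = f(L/D)V²/(2g) = 0.02362·(271/0.0753)·0.6445²/(2·9.81) = 1.800 m
Δp = ρg·h_f = 792.0·9.81·1.800 = 13.98 kPa

Δp ≈ 14.0 kPa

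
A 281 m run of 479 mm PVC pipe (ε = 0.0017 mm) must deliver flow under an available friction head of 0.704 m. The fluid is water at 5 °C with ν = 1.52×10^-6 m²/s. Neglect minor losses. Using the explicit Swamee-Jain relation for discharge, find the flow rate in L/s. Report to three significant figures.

Q ≈ 237 L/s

Swamee-Jain (Type II): Q = -0.965·√(gD⁵h_f/L)·ln[ε/(3.7D) + √(3.17ν²L/(gD³h_f))]
√(gD⁵h_f/L) = √(9.81·0.479⁵·0.704/281) = 0.02489
ε/(3.7D) = 9.59×10^-7; √(3.17ν²L/(gD³h_f)) = 5.21×10^-5
Q = -0.965·0.02489·ln(5.303×10^-5) = 0.2365 m³/s
Check: V = 1.31 m/s, Re = 4.14×10^5, f = 0.01360, h_f = 0.700 m ≈ 0.704 m ✓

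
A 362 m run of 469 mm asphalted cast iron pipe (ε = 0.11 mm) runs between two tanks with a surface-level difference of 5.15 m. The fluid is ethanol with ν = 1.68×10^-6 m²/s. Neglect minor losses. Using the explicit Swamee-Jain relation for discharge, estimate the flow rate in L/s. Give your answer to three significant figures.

Swamee-Jain (Type II): Q = -0.965·√(gD⁵h_f/L)·ln[ε/(3.7D) + √(3.17ν²L/(gD³h_f))]
√(gD⁵h_f/L) = √(9.81·0.469⁵·5.15/362) = 0.05628
ε/(3.7D) = 6.34×10^-5; √(3.17ν²L/(gD³h_f)) = 2.49×10^-5
Q = -0.965·0.05628·ln(8.832×10^-5) = 0.5069 m³/s
Check: V = 2.93 m/s, Re = 8.19×10^5, f = 0.01530, h_f = 5.18 m ≈ 5.15 m ✓

Q ≈ 507 L/s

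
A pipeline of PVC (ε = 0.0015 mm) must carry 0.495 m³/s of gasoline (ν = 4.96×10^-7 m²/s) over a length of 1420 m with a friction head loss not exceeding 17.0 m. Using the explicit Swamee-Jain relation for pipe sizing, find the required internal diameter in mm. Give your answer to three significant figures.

Swamee-Jain (Type III): D = 0.66·[ε^1.25·(LQ²/(gh_f))^4.75 + ν·Q^9.4·(L/(gh_f))^5.2]^0.04
LQ²/(gh_f) = 2.086; L/(gh_f) = 8.515
Term 1 = ε^1.25·(…)^4.75 = 1.73×10^-6; Term 2 = ν·Q^9.4·(…)^5.2 = 4.59×10^-5
D = 0.66·(1.73×10^-6 + 4.59×10^-5)^0.04 = 0.4433 m = 443 mm
Check: V = 3.21 m/s, Re = 2.87×10^6, f = 0.009960, h_f = 16.7 m ≈ 17.0 m ✓

D ≈ 443 mm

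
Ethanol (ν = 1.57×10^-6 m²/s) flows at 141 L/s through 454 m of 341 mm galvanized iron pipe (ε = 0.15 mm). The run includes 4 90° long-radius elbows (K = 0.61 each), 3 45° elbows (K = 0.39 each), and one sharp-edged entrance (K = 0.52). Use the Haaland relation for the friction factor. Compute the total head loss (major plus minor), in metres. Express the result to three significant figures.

H_L ≈ 3.35 m

V = 4Q/(πD²) = 1.544 m/s; V²/2g = 0.1215 m
Re = 3.35×10^5, ε/D = 4.40×10^-4 → f = 0.01758 (Haaland)
Major: h_f = f(L/D)·V²/2g = 0.01758·1331·0.1215 = 2.844 m
Minor: ΣK = 4.13; h_m = ΣK·V²/2g = 0.5018 m
Total H_L = 2.844 + 0.5018 = 3.345 m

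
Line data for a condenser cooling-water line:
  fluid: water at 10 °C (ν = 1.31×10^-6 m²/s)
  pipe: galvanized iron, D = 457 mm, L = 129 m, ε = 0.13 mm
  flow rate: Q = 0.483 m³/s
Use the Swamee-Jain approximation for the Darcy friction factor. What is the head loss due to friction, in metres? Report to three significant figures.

V = 4Q/(πD²) = 4·0.483/(π·0.457²) = 2.945 m/s
Re = VD/ν = 2.945·0.457/1.31×10^-6 = 1.03×10^6 → turbulent
ε/D = 0.13/457 = 2.84×10^-4
Swamee-Jain: f = 0.01560
h_f = f(L/D)V²/(2g) = 0.01560·(129/0.457)·2.945²/(2·9.81) = 1.946 m

h_f ≈ 1.95 m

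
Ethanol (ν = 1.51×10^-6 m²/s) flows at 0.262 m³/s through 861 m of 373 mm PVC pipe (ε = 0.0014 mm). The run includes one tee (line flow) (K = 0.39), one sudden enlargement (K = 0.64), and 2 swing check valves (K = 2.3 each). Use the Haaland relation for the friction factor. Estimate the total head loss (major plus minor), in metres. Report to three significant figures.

V = 4Q/(πD²) = 2.398 m/s; V²/2g = 0.2930 m
Re = 5.92×10^5, ε/D = 3.75×10^-6 → f = 0.01272 (Haaland)
Major: h_f = f(L/D)·V²/2g = 0.01272·2308·0.2930 = 8.605 m
Minor: ΣK = 5.63; h_m = ΣK·V²/2g = 1.650 m
Total H_L = 8.605 + 1.650 = 10.25 m

H_L ≈ 10.3 m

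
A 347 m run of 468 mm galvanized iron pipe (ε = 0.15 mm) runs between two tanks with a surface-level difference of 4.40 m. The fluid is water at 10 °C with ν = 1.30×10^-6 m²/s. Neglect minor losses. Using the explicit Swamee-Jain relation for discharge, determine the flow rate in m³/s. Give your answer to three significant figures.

Q ≈ 0.466 m³/s

Swamee-Jain (Type II): Q = -0.965·√(gD⁵h_f/L)·ln[ε/(3.7D) + √(3.17ν²L/(gD³h_f))]
√(gD⁵h_f/L) = √(9.81·0.468⁵·4.40/347) = 0.05285
ε/(3.7D) = 8.66×10^-5; √(3.17ν²L/(gD³h_f)) = 2.05×10^-5
Q = -0.965·0.05285·ln(1.071×10^-4) = 0.4662 m³/s
Check: V = 2.71 m/s, Re = 9.76×10^5, f = 0.01595, h_f = 4.43 m ≈ 4.40 m ✓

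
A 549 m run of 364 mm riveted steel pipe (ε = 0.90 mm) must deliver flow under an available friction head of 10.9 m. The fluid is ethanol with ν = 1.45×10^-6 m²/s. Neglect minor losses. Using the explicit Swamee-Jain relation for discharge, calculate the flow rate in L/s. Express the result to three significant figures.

Q ≈ 248 L/s

Swamee-Jain (Type II): Q = -0.965·√(gD⁵h_f/L)·ln[ε/(3.7D) + √(3.17ν²L/(gD³h_f))]
√(gD⁵h_f/L) = √(9.81·0.364⁵·10.9/549) = 0.03528
ε/(3.7D) = 6.68×10^-4; √(3.17ν²L/(gD³h_f)) = 2.66×10^-5
Q = -0.965·0.03528·ln(6.949×10^-4) = 0.2476 m³/s
Check: V = 2.38 m/s, Re = 5.97×10^5, f = 0.02516, h_f = 10.9 m ≈ 10.9 m ✓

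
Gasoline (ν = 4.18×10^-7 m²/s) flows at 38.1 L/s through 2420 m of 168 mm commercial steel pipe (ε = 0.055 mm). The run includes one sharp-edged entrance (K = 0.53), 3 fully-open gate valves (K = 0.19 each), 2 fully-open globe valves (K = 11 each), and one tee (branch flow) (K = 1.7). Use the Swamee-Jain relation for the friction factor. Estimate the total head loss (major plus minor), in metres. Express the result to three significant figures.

H_L ≈ 39.0 m

V = 4Q/(πD²) = 1.719 m/s; V²/2g = 0.1506 m
Re = 6.91×10^5, ε/D = 3.27×10^-4 → f = 0.01627 (Swamee-Jain)
Major: h_f = f(L/D)·V²/2g = 0.01627·14405·0.1506 = 35.30 m
Minor: ΣK = 24.8; h_m = ΣK·V²/2g = 3.734 m
Total H_L = 35.30 + 3.734 = 39.03 m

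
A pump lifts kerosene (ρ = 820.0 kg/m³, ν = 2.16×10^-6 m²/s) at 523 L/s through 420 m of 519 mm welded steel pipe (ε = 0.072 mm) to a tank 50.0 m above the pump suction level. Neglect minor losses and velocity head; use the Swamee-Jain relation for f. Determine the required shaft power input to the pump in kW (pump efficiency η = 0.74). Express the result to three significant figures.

P_shaft ≈ 305 kW

V = 4Q/(πD²) = 2.472 m/s; Re = 5.94×10^5; ε/D = 1.39×10^-4; f = 0.01465
h_f = f(L/D)V²/2g = 3.693 m
Total head H = z + h_f = 50.0 + 3.693 = 53.69 m
P_hyd = ρgQH = 820.0·9.81·0.523·53.69 = 225.9 kW
P_shaft = P_hyd/η = 225.9/0.74 = 305.3 kW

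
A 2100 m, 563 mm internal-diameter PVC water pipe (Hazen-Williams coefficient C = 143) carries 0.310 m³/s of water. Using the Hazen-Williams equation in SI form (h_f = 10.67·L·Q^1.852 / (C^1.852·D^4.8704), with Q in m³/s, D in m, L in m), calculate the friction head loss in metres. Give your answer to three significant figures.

h_f ≈ 4.28 m

h_f = 10.67·2100·0.310^1.852 / (143^1.852·0.563^4.8704) = 4.284 m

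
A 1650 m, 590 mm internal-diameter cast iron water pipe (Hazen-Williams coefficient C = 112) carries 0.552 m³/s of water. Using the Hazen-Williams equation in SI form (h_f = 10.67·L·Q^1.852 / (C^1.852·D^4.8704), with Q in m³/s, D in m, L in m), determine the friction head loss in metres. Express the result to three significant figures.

h_f ≈ 12.3 m

h_f = 10.67·1650·0.552^1.852 / (112^1.852·0.590^4.8704) = 12.26 m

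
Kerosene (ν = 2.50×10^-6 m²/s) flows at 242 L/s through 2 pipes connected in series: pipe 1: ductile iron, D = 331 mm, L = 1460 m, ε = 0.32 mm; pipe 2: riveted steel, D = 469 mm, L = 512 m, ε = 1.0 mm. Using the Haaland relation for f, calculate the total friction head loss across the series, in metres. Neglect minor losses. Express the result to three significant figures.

H ≈ 38.6 m

Pipe 1: V = 2.812 m/s, Re = 3.72×10^5, ε/D = 9.67×10^-4, f = 0.02022, h_1 = f(L/D)V²/2g = 35.96 m
Pipe 2: V = 1.401 m/s, Re = 2.63×10^5, ε/D = 0.00213, f = 0.02445, h_2 = f(L/D)V²/2g = 2.670 m
Series → Q common, losses add: H = Σh = 38.63 m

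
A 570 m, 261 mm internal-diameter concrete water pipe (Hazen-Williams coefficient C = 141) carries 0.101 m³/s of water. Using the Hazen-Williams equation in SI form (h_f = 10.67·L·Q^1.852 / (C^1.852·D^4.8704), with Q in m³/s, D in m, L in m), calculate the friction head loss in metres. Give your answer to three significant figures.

h_f = 10.67·570·0.101^1.852 / (141^1.852·0.261^4.8704) = 6.322 m

h_f ≈ 6.32 m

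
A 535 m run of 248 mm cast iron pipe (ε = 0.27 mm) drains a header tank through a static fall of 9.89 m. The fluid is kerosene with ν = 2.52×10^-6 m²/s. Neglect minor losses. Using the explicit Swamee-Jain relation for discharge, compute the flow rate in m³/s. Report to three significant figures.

Swamee-Jain (Type II): Q = -0.965·√(gD⁵h_f/L)·ln[ε/(3.7D) + √(3.17ν²L/(gD³h_f))]
√(gD⁵h_f/L) = √(9.81·0.248⁵·9.89/535) = 0.01304
ε/(3.7D) = 2.94×10^-4; √(3.17ν²L/(gD³h_f)) = 8.53×10^-5
Q = -0.965·0.01304·ln(3.796×10^-4) = 0.09914 m³/s
Check: V = 2.05 m/s, Re = 2.02×10^5, f = 0.02152, h_f = 9.97 m ≈ 9.89 m ✓

Q ≈ 0.0991 m³/s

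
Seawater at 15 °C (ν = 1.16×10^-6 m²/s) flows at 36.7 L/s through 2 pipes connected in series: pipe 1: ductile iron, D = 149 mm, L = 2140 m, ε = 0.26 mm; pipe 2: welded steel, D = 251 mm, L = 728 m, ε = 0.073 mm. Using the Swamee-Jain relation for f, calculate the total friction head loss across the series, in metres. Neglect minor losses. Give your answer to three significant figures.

Pipe 1: V = 2.105 m/s, Re = 2.70×10^5, ε/D = 0.00174, f = 0.02348, h_1 = f(L/D)V²/2g = 76.15 m
Pipe 2: V = 0.7417 m/s, Re = 1.60×10^5, ε/D = 2.91×10^-4, f = 0.01821, h_2 = f(L/D)V²/2g = 1.481 m
Series → Q common, losses add: H = Σh = 77.63 m

H ≈ 77.6 m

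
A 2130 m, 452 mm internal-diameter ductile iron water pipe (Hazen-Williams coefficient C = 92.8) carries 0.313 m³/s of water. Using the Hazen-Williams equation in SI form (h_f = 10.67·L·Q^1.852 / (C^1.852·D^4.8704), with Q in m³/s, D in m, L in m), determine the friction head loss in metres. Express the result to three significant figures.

h_f = 10.67·2130·0.313^1.852 / (92.8^1.852·0.452^4.8704) = 28.71 m

h_f ≈ 28.7 m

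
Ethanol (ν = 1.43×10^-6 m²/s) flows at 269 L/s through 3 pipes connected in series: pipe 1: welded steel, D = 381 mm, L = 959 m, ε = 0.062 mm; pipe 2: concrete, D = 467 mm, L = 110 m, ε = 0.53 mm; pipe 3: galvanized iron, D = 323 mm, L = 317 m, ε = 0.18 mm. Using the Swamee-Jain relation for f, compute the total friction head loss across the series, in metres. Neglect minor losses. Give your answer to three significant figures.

H ≈ 20.8 m

Pipe 1: V = 2.359 m/s, Re = 6.29×10^5, ε/D = 1.63×10^-4, f = 0.01484, h_1 = f(L/D)V²/2g = 10.60 m
Pipe 2: V = 1.570 m/s, Re = 5.13×10^5, ε/D = 0.00113, f = 0.02091, h_2 = f(L/D)V²/2g = 0.6191 m
Pipe 3: V = 3.283 m/s, Re = 7.42×10^5, ε/D = 5.57×10^-4, f = 0.01784, h_3 = f(L/D)V²/2g = 9.618 m
Series → Q common, losses add: H = Σh = 20.84 m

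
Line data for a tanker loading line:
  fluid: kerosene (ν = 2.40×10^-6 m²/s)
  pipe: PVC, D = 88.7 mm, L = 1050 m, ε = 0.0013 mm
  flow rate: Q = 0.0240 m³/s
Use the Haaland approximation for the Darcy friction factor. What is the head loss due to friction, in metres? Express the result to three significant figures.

V = 4Q/(πD²) = 4·0.0240/(π·0.0887²) = 3.884 m/s
Re = VD/ν = 3.884·0.0887/2.40×10^-6 = 1.44×10^5 → turbulent
ε/D = 0.0013/88.7 = 1.47×10^-5
Haaland: f = 0.01662
h_f = f(L/D)V²/(2g) = 0.01662·(1050/0.0887)·3.884²/(2·9.81) = 151.3 m

h_f ≈ 151 m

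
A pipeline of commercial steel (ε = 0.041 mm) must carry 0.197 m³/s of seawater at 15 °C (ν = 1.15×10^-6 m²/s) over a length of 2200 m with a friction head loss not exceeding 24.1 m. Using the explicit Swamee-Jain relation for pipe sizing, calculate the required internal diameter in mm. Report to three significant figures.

Swamee-Jain (Type III): D = 0.66·[ε^1.25·(LQ²/(gh_f))^4.75 + ν·Q^9.4·(L/(gh_f))^5.2]^0.04
LQ²/(gh_f) = 0.3611; L/(gh_f) = 9.305
Term 1 = ε^1.25·(…)^4.75 = 2.60×10^-8; Term 2 = ν·Q^9.4·(…)^5.2 = 2.92×10^-8
D = 0.66·(2.60×10^-8 + 2.92×10^-8)^0.04 = 0.3382 m = 338 mm
Check: V = 2.19 m/s, Re = 6.45×10^5, f = 0.01434, h_f = 22.8 m ≈ 24.1 m ✓

D ≈ 338 mm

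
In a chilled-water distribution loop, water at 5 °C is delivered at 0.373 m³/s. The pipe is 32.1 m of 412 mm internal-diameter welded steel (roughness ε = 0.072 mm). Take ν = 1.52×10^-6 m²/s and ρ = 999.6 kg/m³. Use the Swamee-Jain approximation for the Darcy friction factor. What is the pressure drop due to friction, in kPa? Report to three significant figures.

V = 4Q/(πD²) = 4·0.373/(π·0.412²) = 2.798 m/s
Re = VD/ν = 2.798·0.412/1.52×10^-6 = 7.58×10^5 → turbulent
ε/D = 0.072/412 = 1.75×10^-4
Swamee-Jain: f = 0.01476
h_f = f(L/D)V²/(2g) = 0.01476·(32.1/0.412)·2.798²/(2·9.81) = 0.4587 m
Δp = ρg·h_f = 999.6·9.81·0.4587 = 4.498 kPa

Δp ≈ 4.50 kPa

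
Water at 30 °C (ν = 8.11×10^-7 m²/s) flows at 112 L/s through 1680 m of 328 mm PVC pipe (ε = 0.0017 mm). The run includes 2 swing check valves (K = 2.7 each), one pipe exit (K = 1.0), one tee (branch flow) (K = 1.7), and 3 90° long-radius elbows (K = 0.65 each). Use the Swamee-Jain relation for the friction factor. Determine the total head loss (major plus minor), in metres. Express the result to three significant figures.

V = 4Q/(πD²) = 1.326 m/s; V²/2g = 0.08955 m
Re = 5.36×10^5, ε/D = 5.18×10^-6 → f = 0.01302 (Swamee-Jain)
Major: h_f = f(L/D)·V²/2g = 0.01302·5122·0.08955 = 5.970 m
Minor: ΣK = 10.1; h_m = ΣK·V²/2g = 0.9000 m
Total H_L = 5.970 + 0.9000 = 6.870 m

H_L ≈ 6.87 m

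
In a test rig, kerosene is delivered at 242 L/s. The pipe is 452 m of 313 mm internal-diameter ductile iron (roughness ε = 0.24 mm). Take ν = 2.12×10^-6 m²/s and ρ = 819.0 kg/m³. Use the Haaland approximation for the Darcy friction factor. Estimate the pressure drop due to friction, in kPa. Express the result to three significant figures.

V = 4Q/(πD²) = 4·0.242/(π·0.313²) = 3.145 m/s
Re = VD/ν = 3.145·0.313/2.12×10^-6 = 4.64×10^5 → turbulent
ε/D = 0.24/313 = 7.67×10^-4
Haaland: f = 0.01914
h_f = f(L/D)V²/(2g) = 0.01914·(452/0.313)·3.145²/(2·9.81) = 13.93 m
Δp = ρg·h_f = 819.0·9.81·13.93 = 111.9 kPa

Δp ≈ 112 kPa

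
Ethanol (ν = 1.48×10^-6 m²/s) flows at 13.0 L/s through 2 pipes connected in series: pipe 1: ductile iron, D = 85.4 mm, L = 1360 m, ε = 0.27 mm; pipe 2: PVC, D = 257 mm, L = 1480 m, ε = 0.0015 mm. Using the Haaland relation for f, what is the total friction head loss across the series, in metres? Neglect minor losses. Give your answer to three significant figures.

H ≈ 115 m

Pipe 1: V = 2.270 m/s, Re = 1.31×10^5, ε/D = 0.00316, f = 0.02748, h_1 = f(L/D)V²/2g = 114.9 m
Pipe 2: V = 0.2506 m/s, Re = 4.35×10^4, ε/D = 5.84×10^-6, f = 0.02139, h_2 = f(L/D)V²/2g = 0.3942 m
Series → Q common, losses add: H = Σh = 115.3 m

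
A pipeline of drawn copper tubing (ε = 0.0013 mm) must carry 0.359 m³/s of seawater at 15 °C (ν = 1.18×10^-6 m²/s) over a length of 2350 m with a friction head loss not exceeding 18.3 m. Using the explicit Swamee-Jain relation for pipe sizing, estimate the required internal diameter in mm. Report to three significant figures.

D ≈ 444 mm

Swamee-Jain (Type III): D = 0.66·[ε^1.25·(LQ²/(gh_f))^4.75 + ν·Q^9.4·(L/(gh_f))^5.2]^0.04
LQ²/(gh_f) = 1.687; L/(gh_f) = 13.09
Term 1 = ε^1.25·(…)^4.75 = 5.26×10^-7; Term 2 = ν·Q^9.4·(…)^5.2 = 4.99×10^-5
D = 0.66·(5.26×10^-7 + 4.99×10^-5)^0.04 = 0.4443 m = 444 mm
Check: V = 2.32 m/s, Re = 8.72×10^5, f = 0.01195, h_f = 17.3 m ≈ 18.3 m ✓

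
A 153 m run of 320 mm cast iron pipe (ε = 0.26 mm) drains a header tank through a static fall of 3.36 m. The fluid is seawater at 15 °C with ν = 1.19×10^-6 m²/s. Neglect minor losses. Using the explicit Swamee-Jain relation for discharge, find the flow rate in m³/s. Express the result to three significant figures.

Swamee-Jain (Type II): Q = -0.965·√(gD⁵h_f/L)·ln[ε/(3.7D) + √(3.17ν²L/(gD³h_f))]
√(gD⁵h_f/L) = √(9.81·0.320⁵·3.36/153) = 0.02689
ε/(3.7D) = 2.20×10^-4; √(3.17ν²L/(gD³h_f)) = 2.52×10^-5
Q = -0.965·0.02689·ln(2.448×10^-4) = 0.2157 m³/s
Check: V = 2.68 m/s, Re = 7.21×10^5, f = 0.01927, h_f = 3.38 m ≈ 3.36 m ✓

Q ≈ 0.216 m³/s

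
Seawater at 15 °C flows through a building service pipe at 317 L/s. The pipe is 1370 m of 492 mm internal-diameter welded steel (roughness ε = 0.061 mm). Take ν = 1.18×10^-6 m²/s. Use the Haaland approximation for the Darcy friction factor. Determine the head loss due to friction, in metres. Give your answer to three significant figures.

V = 4Q/(πD²) = 4·0.317/(π·0.492²) = 1.667 m/s
Re = VD/ν = 1.667·0.492/1.18×10^-6 = 6.95×10^5 → turbulent
ε/D = 0.061/492 = 1.24×10^-4
Haaland: f = 0.01407
h_f = f(L/D)V²/(2g) = 0.01407·(1370/0.492)·1.667²/(2·9.81) = 5.551 m

h_f ≈ 5.55 m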